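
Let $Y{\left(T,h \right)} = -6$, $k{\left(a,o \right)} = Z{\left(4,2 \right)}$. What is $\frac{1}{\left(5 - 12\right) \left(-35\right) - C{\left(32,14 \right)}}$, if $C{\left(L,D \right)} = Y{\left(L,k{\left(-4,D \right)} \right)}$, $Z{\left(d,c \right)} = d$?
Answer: $\frac{1}{251} \approx 0.0039841$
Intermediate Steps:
$k{\left(a,o \right)} = 4$
$C{\left(L,D \right)} = -6$
$\frac{1}{\left(5 - 12\right) \left(-35\right) - C{\left(32,14 \right)}} = \frac{1}{\left(5 - 12\right) \left(-35\right) - -6} = \frac{1}{\left(-7\right) \left(-35\right) + 6} = \frac{1}{245 + 6} = \frac{1}{251}$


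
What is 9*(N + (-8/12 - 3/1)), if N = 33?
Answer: 264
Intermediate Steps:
9*(N + (-8/12 - 3/1)) = 9*(33 + (-8/12 - 3/1)) = 9*(33 + (-8*1/12 - 3*1)) = 9*(33 + (-⅔ - 3)) = 9*(33 - 11/3) = 9*(88/3) = 264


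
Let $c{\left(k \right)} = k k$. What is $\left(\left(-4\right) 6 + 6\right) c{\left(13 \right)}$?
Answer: $-3042$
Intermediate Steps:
$c{\left(k \right)} = k^{2}$
$\left(\left(-4\right) 6 + 6\right) c{\left(13 \right)} = \left(\left(-4\right) 6 + 6\right) 13^{2} = \left(-24 + 6\right) 169 = \left(-18\right) 169 = -3042$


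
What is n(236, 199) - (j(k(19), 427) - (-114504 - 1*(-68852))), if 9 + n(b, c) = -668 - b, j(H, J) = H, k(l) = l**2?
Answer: -46926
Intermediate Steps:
n(b, c) = -677 - b (n(b, c) = -9 + (-668 - b) = -677 - b)
n(236, 199) - (j(k(19), 427) - (-114504 - 1*(-68852))) = (-677 - 1*236) - (19**2 - (-114504 - 1*(-68852))) = (-677 - 236) - (361 - (-114504 + 68852)) = -913 - (361 - 1*(-45652)) = -913 - (361 + 45652) = -913 - 1*46013 = -913 - 46013 = -46926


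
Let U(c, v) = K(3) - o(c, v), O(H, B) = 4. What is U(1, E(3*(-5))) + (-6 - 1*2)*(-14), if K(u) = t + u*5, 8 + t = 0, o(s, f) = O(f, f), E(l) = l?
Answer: 115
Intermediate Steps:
o(s, f) = 4
t = -8 (t = -8 + 0 = -8)
K(u) = -8 + 5*u (K(u) = -8 + u*5 = -8 + 5*u)
U(c, v) = 3 (U(c, v) = (-8 + 5*3) - 1*4 = (-8 + 15) - 4 = 7 - 4 = 3)
U(1, E(3*(-5))) + (-6 - 1*2)*(-14) = 3 + (-6 - 1*2)*(-14) = 3 + (-6 - 2)*(-14) = 3 - 8*(-14) = 3 + 112 = 115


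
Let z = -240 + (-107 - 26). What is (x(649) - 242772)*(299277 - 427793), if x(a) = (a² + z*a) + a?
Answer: 8096379484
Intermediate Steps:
z = -373 (z = -240 - 133 = -373)
x(a) = a² - 372*a (x(a) = (a² - 373*a) + a = a² - 372*a)
(x(649) - 242772)*(299277 - 427793) = (649*(-372 + 649) - 242772)*(299277 - 427793) = (649*277 - 242772)*(-128516) = (179773 - 242772)*(-128516) = -62999*(-128516) = 8096379484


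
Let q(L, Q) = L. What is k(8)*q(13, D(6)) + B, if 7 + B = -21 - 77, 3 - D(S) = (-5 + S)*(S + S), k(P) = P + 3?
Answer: 38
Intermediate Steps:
k(P) = 3 + P
D(S) = 3 - 2*S*(-5 + S) (D(S) = 3 - (-5 + S)*(S + S) = 3 - (-5 + S)*2*S = 3 - 2*S*(-5 + S))
B = -105 (B = -7 + (-21 - 77) = -7 - 98 = -105)
k(8)*q(13, D(6)) + B = (3 + 8)*13 - 105 = 11*13 - 105 = 143 - 105 = 38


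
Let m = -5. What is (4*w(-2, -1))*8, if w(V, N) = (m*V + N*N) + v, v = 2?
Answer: 416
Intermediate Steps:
w(V, N) = 2 + N² - 5*V (w(V, N) = (-5*V + N*N) + 2 = (-5*V + N²) + 2 = (N² - 5*V) + 2 = 2 + N² - 5*V)
(4*w(-2, -1))*8 = (4*(2 + (-1)² - 5*(-2)))*8 = (4*(2 + 1 + 10))*8 = (4*13)*8 = 52*8 = 416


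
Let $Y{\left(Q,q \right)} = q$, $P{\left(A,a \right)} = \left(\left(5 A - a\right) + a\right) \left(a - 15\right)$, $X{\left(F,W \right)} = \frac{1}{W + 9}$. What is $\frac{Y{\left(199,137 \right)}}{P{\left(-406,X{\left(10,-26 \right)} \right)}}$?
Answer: $\frac{2329}{519680} \approx 0.0044816$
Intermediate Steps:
$X{\left(F,W \right)} = \frac{1}{9 + W}$
$P{\left(A,a \right)} = 5 A \left(-15 + a\right)$ ($P{\left(A,a \right)} = \left(\left(- a + 5 A\right) + a\right) \left(-15 + a\right) = 5 A \left(-15 + a\right)$)
$\frac{Y{\left(199,137 \right)}}{P{\left(-406,X{\left(10,-26 \right)} \right)}} = \frac{137}{5 \left(-406\right) \left(-15 + \frac{1}{9 - 26}\right)} = \frac{137}{5 \left(-406\right) \left(-15 + \frac{1}{-17}\right)} = \frac{137}{5 \left(-406\right) \left(-15 - \frac{1}{17}\right)} = \frac{137}{5 \left(-406\right) \left(- \frac{256}{17}\right)} = \frac{137}{\frac{519680}{17}} = 137 \cdot \frac{17}{519680} = \frac{2329}{519680}$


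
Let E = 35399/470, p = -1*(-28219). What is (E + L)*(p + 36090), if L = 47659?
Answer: 1442780710861/470 ≈ 3.0697e+9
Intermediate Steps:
p = 28219
E = 35399/470 (E = 35399*(1/470) = 35399/470 ≈ 75.317)
(E + L)*(p + 36090) = (35399/470 + 47659)*(28219 + 36090) = (22435129/470)*64309 = 1442780710861/470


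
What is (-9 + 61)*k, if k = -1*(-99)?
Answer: 5148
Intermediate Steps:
k = 99
(-9 + 61)*k = (-9 + 61)*99 = 52*99 = 5148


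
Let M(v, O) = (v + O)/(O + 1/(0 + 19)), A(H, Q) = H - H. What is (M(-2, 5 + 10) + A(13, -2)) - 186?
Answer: -4073/22 ≈ -185.14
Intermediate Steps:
A(H, Q) = 0
M(v, O) = (O + v)/(1/19 + O) (M(v, O) = (O + v)/(O + 1/19) = (O + v)/(1/19 + O))
(M(-2, 5 + 10) + A(13, -2)) - 186 = (19*((5 + 10) - 2)/(1 + 19*(5 + 10)) + 0) - 186 = (19*(15 - 2)/(1 + 19*15) + 0) - 186 = (19*13/(1 + 285) + 0) - 186 = (19*13/286 + 0) - 186 = (19*(1/286)*13 + 0) - 186 = (19/22 + 0) - 186 = 19/22 - 186 = -4073/22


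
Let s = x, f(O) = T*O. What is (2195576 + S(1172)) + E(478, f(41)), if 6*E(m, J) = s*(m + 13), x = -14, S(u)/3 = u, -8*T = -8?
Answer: 6593839/3 ≈ 2.1979e+6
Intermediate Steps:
T = 1 (T = -⅛*(-8) = 1)
S(u) = 3*u
f(O) = O (f(O) = 1*O = O)
s = -14
E(m, J) = -91/3 - 7*m/3 (E(m, J) = (-14*(m + 13))/6 = (-14*(13 + m))/6 = (-182 - 14*m)/6 = -91/3 - 7*m/3)
(2195576 + S(1172)) + E(478, f(41)) = (2195576 + 3*1172) + (-91/3 - 7/3*478) = (2195576 + 3516) + (-91/3 - 3346/3) = 2199092 - 3437/3 = 6593839/3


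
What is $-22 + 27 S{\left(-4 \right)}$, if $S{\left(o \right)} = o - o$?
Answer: $-22$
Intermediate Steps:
$S{\left(o \right)} = 0$
$-22 + 27 S{\left(-4 \right)} = -22 + 27 \cdot 0 = -22 + 0 = -22$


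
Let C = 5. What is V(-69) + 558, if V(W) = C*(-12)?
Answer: 498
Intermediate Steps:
V(W) = -60 (V(W) = 5*(-12) = -60)
V(-69) + 558 = -60 + 558 = 498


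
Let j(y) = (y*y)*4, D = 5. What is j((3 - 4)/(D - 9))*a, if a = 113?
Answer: 113/4 ≈ 28.250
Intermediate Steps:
j(y) = 4*y**2 (j(y) = y**2*4 = 4*y**2)
j((3 - 4)/(D - 9))*a = (4*((3 - 4)/(5 - 9))**2)*113 = (4*(-1/(-4))**2)*113 = (4*(-1*(-1/4))**2)*113 = (4*(1/4)**2)*113 = (4*(1/16))*113 = (1/4)*113 = 113/4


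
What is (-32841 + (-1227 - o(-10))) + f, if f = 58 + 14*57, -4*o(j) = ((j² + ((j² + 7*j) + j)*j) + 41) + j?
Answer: -132917/4 ≈ -33229.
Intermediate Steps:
o(j) = -41/4 - j/4 - j²/4 - j*(j² + 8*j)/4 (o(j) = -(((j² + ((j² + 7*j) + j)*j) + 41) + j)/4 = -(((j² + (j² + 8*j)*j) + 41) + j)/4 = -(((j² + j*(j² + 8*j)) + 41) + j)/4 = -((41 + j² + j*(j² + 8*j)) + j)/4 = -(41 + j + j² + j*(j² + 8*j))/4 = -41/4 - j/4 - j²/4 - j*(j² + 8*j)/4)
f = 856 (f = 58 + 798 = 856)
(-32841 + (-1227 - o(-10))) + f = (-32841 + (-1227 - (-41/4 - 9/4*(-10)² - ¼*(-10) - ¼*(-10)³))) + 856 = (-32841 + (-1227 - (-41/4 - 9/4*100 + 5/2 - ¼*(-1000)))) + 856 = (-32841 + (-1227 - (-41/4 - 225 + 5/2 + 250))) + 856 = (-32841 + (-1227 - 1*69/4)) + 856 = (-32841 + (-1227 - 69/4)) + 856 = (-32841 - 4977/4) + 856 = -136341/4 + 856 = -132917/4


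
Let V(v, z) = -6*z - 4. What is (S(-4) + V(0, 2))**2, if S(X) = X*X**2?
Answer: 6400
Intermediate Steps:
S(X) = X**3
V(v, z) = -4 - 6*z
(S(-4) + V(0, 2))**2 = ((-4)**3 + (-4 - 6*2))**2 = (-64 + (-4 - 12))**2 = (-64 - 16)**2 = (-80)**2 = 6400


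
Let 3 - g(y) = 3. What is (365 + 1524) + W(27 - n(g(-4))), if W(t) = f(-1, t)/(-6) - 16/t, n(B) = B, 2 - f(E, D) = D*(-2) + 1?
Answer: 101479/54 ≈ 1879.2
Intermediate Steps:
f(E, D) = 1 + 2*D (f(E, D) = 2 - (D*(-2) + 1) = 2 - (-2*D + 1) = 2 - (1 - 2*D) = 2 + (-1 + 2*D) = 1 + 2*D)
g(y) = 0 (g(y) = 3 - 1*3 = 3 - 3 = 0)
W(t) = -⅙ - 16/t - t/3 (W(t) = (1 + 2*t)/(-6) - 16/t = (1 + 2*t)*(-⅙) - 16/t = (-⅙ - t/3) - 16/t = -⅙ - 16/t - t/3)
(365 + 1524) + W(27 - n(g(-4))) = (365 + 1524) + (-⅙ - 16/(27 - 1*0) - (27 - 1*0)/3) = 1889 + (-⅙ - 16/(27 + 0) - (27 + 0)/3) = 1889 + (-⅙ - 16/27 - ⅓*27) = 1889 + (-⅙ - 16*1/27 - 9) = 1889 + (-⅙ - 16/27 - 9) = 1889 - 527/54 = 101479/54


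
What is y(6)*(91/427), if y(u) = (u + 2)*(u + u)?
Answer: 1248/61 ≈ 20.459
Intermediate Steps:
y(u) = 2*u*(2 + u) (y(u) = (2 + u)*(2*u) = 2*u*(2 + u))
y(6)*(91/427) = (2*6*(2 + 6))*(91/427) = (2*6*8)*(91*(1/427)) = 96*(13/61) = 1248/61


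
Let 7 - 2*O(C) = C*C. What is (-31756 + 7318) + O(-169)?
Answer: -38715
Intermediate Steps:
O(C) = 7/2 - C²/2 (O(C) = 7/2 - C*C/2 = 7/2 - C²/2)
(-31756 + 7318) + O(-169) = (-31756 + 7318) + (7/2 - ½*(-169)²) = -24438 + (7/2 - ½*28561) = -24438 + (7/2 - 28561/2) = -24438 - 14277 = -38715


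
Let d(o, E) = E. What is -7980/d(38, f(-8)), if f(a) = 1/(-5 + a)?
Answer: 103740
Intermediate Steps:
-7980/d(38, f(-8)) = -7980/(1/(-5 - 8)) = -7980/(1/(-13)) = -7980/(-1/13) = -7980*(-13) = 103740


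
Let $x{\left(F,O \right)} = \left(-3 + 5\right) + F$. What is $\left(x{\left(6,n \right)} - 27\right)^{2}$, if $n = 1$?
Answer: $361$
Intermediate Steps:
$x{\left(F,O \right)} = 2 + F$
$\left(x{\left(6,n \right)} - 27\right)^{2} = \left(\left(2 + 6\right) - 27\right)^{2} = \left(8 - 27\right)^{2} = \left(-19\right)^{2} = 361$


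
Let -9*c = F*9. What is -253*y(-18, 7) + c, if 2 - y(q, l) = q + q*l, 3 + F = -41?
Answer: -36894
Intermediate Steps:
F = -44 (F = -3 - 41 = -44)
y(q, l) = 2 - q - l*q (y(q, l) = 2 - (q + q*l) = 2 - (q + l*q) = 2 + (-q - l*q) = 2 - q - l*q)
c = 44 (c = -(-44)*9/9 = -⅑*(-396) = 44)
-253*y(-18, 7) + c = -253*(2 - 1*(-18) - 1*7*(-18)) + 44 = -253*(2 + 18 + 126) + 44 = -253*146 + 44 = -36938 + 44 = -36894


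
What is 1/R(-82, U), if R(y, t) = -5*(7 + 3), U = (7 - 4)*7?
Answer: -1/50 ≈ -0.020000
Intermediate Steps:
U = 21 (U = 3*7 = 21)
R(y, t) = -50 (R(y, t) = -5*10 = -50)
1/R(-82, U) = 1/(-50) = -1/50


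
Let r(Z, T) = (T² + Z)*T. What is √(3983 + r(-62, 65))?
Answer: √274578 ≈ 524.00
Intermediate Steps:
r(Z, T) = T*(Z + T²) (r(Z, T) = (Z + T²)*T = T*(Z + T²))
√(3983 + r(-62, 65)) = √(3983 + 65*(-62 + 65²)) = √(3983 + 65*(-62 + 4225)) = √(3983 + 65*4163) = √(3983 + 270595) = √274578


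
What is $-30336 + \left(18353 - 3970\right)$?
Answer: $-15953$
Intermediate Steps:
$-30336 + \left(18353 - 3970\right) = -30336 + 14383 = -15953$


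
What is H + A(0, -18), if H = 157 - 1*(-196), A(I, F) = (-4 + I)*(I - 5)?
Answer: 373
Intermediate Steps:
A(I, F) = (-5 + I)*(-4 + I) (A(I, F) = (-4 + I)*(-5 + I) = (-5 + I)*(-4 + I))
H = 353 (H = 157 + 196 = 353)
H + A(0, -18) = 353 + (20 + 0² - 9*0) = 353 + (20 + 0 + 0) = 353 + 20 = 373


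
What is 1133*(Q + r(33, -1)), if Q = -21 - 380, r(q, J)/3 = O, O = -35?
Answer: -573298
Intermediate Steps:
r(q, J) = -105 (r(q, J) = 3*(-35) = -105)
Q = -401
1133*(Q + r(33, -1)) = 1133*(-401 - 105) = 1133*(-506) = -573298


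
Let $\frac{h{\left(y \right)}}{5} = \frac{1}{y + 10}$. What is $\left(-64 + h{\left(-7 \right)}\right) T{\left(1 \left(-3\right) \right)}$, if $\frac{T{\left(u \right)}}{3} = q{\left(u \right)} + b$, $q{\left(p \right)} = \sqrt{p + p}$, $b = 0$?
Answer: $- 187 i \sqrt{6} \approx - 458.05 i$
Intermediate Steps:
$h{\left(y \right)} = \frac{5}{10 + y}$ ($h{\left(y \right)} = \frac{5}{y + 10} = \frac{5}{10 + y}$)
$q{\left(p \right)} = \sqrt{2} \sqrt{p}$ ($q{\left(p \right)} = \sqrt{2 p} = \sqrt{2} \sqrt{p}$)
$T{\left(u \right)} = 3 \sqrt{2} \sqrt{u}$ ($T{\left(u \right)} = 3 \left(\sqrt{2} \sqrt{u} + 0\right) = 3 \sqrt{2} \sqrt{u}$)
$\left(-64 + h{\left(-7 \right)}\right) T{\left(1 \left(-3\right) \right)} = \left(-64 + \frac{5}{10 - 7}\right) 3 \sqrt{2} \sqrt{1 \left(-3\right)} = \left(-64 + \frac{5}{3}\right) 3 \sqrt{2} \sqrt{-3} = \left(-64 + 5 \cdot \frac{1}{3}\right) 3 \sqrt{2} i \sqrt{3} = \left(-64 + \frac{5}{3}\right) 3 i \sqrt{6} = - \frac{187 \cdot 3 i \sqrt{6}}{3} = - 187 i \sqrt{6}$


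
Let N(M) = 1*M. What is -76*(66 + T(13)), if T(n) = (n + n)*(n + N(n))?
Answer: -56392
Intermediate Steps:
N(M) = M
T(n) = 4*n² (T(n) = (n + n)*(n + n) = (2*n)*(2*n) = 4*n²)
-76*(66 + T(13)) = -76*(66 + 4*13²) = -76*(66 + 4*169) = -76*(66 + 676) = -76*742 = -56392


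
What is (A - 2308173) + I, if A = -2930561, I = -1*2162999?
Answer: -7401733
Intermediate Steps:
I = -2162999
(A - 2308173) + I = (-2930561 - 2308173) - 2162999 = -5238734 - 2162999 = -7401733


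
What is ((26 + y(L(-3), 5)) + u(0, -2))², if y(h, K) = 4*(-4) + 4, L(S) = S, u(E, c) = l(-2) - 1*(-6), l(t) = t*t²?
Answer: 144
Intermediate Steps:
l(t) = t³
u(E, c) = -2 (u(E, c) = (-2)³ - 1*(-6) = -8 + 6 = -2)
y(h, K) = -12 (y(h, K) = -16 + 4 = -12)
((26 + y(L(-3), 5)) + u(0, -2))² = ((26 - 12) - 2)² = (14 - 2)² = 12² = 144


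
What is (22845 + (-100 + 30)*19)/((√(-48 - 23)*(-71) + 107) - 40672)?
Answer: -872755975/1645877136 + 1527565*I*√71/1645877136 ≈ -0.53027 + 0.0078204*I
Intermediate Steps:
(22845 + (-100 + 30)*19)/((√(-48 - 23)*(-71) + 107) - 40672) = (22845 - 70*19)/((√(-71)*(-71) + 107) - 40672) = (22845 - 1330)/(((I*√71)*(-71) + 107) - 40672) = 21515/((-71*I*√71 + 107) - 40672) = 21515/((107 - 71*I*√71) - 40672) = 21515/(-40565 - 71*I*√71)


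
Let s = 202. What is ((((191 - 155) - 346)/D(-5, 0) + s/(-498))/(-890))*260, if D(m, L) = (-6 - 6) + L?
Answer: -54873/7387 ≈ -7.4283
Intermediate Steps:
D(m, L) = -12 + L
((((191 - 155) - 346)/D(-5, 0) + s/(-498))/(-890))*260 = ((((191 - 155) - 346)/(-12 + 0) + 202/(-498))/(-890))*260 = (((36 - 346)/(-12) + 202*(-1/498))*(-1/890))*260 = ((-310*(-1/12) - 101/249)*(-1/890))*260 = ((155/6 - 101/249)*(-1/890))*260 = ((4221/166)*(-1/890))*260 = -4221/147740*260 = -54873/7387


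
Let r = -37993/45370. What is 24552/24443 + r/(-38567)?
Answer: 42961644826979/42769989621970 ≈ 1.0045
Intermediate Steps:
r = -37993/45370 (r = -37993*1/45370 = -37993/45370 ≈ -0.83740)
24552/24443 + r/(-38567) = 24552/24443 - 37993/45370/(-38567) = 24552*(1/24443) - 37993/45370*(-1/38567) = 24552/24443 + 37993/1749784790 = 42961644826979/42769989621970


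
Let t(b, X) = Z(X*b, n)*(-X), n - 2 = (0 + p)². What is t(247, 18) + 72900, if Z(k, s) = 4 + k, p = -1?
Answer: -7200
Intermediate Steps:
n = 3 (n = 2 + (0 - 1)² = 2 + (-1)² = 2 + 1 = 3)
t(b, X) = -X*(4 + X*b) (t(b, X) = (4 + X*b)*(-X) = -X*(4 + X*b))
t(247, 18) + 72900 = -1*18*(4 + 18*247) + 72900 = -1*18*(4 + 4446) + 72900 = -1*18*4450 + 72900 = -80100 + 72900 = -7200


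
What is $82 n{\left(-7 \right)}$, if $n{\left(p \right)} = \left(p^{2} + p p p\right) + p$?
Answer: $-24682$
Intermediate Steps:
$n{\left(p \right)} = p + p^{2} + p^{3}$ ($n{\left(p \right)} = \left(p^{2} + p^{2} p\right) + p = \left(p^{2} + p^{3}\right) + p = p + p^{2} + p^{3}$)
$82 n{\left(-7 \right)} = 82 \left(- 7 \left(1 - 7 + \left(-7\right)^{2}\right)\right) = 82 \left(- 7 \left(1 - 7 + 49\right)\right) = 82 \left(\left(-7\right) 43\right) = 82 \left(-301\right) = -24682$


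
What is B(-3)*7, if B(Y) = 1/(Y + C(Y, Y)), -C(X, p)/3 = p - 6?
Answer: 7/24 ≈ 0.29167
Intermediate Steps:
C(X, p) = 18 - 3*p (C(X, p) = -3*(p - 6) = -3*(-6 + p) = 18 - 3*p)
B(Y) = 1/(18 - 2*Y) (B(Y) = 1/(Y + (18 - 3*Y)) = 1/(18 - 2*Y))
B(-3)*7 = -1/(-18 + 2*(-3))*7 = -1/(-18 - 6)*7 = -1/(-24)*7 = -1*(-1/24)*7 = (1/24)*7 = 7/24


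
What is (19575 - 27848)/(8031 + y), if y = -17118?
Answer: 8273/9087 ≈ 0.91042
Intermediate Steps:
(19575 - 27848)/(8031 + y) = (19575 - 27848)/(8031 - 17118) = -8273/(-9087) = -8273*(-1/9087) = 8273/9087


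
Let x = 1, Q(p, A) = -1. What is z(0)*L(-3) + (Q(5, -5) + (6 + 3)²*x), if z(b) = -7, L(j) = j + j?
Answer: 122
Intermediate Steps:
L(j) = 2*j
z(0)*L(-3) + (Q(5, -5) + (6 + 3)²*x) = -14*(-3) + (-1 + (6 + 3)²*1) = -7*(-6) + (-1 + 9²*1) = 42 + (-1 + 81*1) = 42 + (-1 + 81) = 42 + 80 = 122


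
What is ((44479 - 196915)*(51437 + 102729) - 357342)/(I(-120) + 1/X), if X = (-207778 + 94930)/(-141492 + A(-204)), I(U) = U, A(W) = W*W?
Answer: 221001576972072/1120157 ≈ 1.9730e+8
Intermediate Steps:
A(W) = W²
X = 9404/8323 (X = (-207778 + 94930)/(-141492 + (-204)²) = -112848/(-141492 + 41616) = -112848/(-99876) = -112848*(-1/99876) = 9404/8323 ≈ 1.1299)
((44479 - 196915)*(51437 + 102729) - 357342)/(I(-120) + 1/X) = ((44479 - 196915)*(51437 + 102729) - 357342)/(-120 + 1/(9404/8323)) = (-152436*154166 - 357342)/(-120 + 8323/9404) = (-23500448376 - 357342)/(-1120157/9404) = -23500805718*(-9404/1120157) = 221001576972072/1120157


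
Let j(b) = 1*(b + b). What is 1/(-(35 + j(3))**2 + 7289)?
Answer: 1/5608 ≈ 0.00017832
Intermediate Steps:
j(b) = 2*b (j(b) = 1*(2*b) = 2*b)
1/(-(35 + j(3))**2 + 7289) = 1/(-(35 + 2*3)**2 + 7289) = 1/(-(35 + 6)**2 + 7289) = 1/(-1*41**2 + 7289) = 1/(-1*1681 + 7289) = 1/(-1681 + 7289) = 1/5608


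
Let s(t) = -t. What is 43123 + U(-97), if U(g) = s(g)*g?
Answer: 33714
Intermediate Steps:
U(g) = -g**2 (U(g) = (-g)*g = -g**2)
43123 + U(-97) = 43123 - 1*(-97)**2 = 43123 - 1*9409 = 43123 - 9409 = 33714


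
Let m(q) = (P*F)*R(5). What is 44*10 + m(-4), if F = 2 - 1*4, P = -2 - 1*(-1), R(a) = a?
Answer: 450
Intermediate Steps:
P = -1 (P = -2 + 1 = -1)
F = -2 (F = 2 - 4 = -2)
m(q) = 10 (m(q) = -1*(-2)*5 = 2*5 = 10)
44*10 + m(-4) = 44*10 + 10 = 440 + 10 = 450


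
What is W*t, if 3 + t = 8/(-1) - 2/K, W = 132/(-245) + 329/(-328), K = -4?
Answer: 371703/22960 ≈ 16.189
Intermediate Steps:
W = -123901/80360 (W = 132*(-1/245) + 329*(-1/328) = -132/245 - 329/328 = -123901/80360 ≈ -1.5418)
t = -21/2 (t = -3 + (8/(-1) - 2/(-4)) = -3 + (8*(-1) - 2*(-¼)) = -3 + (-8 + ½) = -3 - 15/2 = -21/2 ≈ -10.500)
W*t = -123901/80360*(-21/2) = 371703/22960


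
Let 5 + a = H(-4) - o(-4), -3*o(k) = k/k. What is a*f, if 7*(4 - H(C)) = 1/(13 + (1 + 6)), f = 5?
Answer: -283/84 ≈ -3.3690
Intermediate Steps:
H(C) = 559/140 (H(C) = 4 - 1/(7*(13 + (1 + 6))) = 4 - 1/(7*(13 + 7)) = 4 - ⅐/20 = 4 - ⅐*1/20 = 4 - 1/140 = 559/140)
o(k) = -⅓ (o(k) = -k/(3*k) = -⅓*1 = -⅓)
a = -283/420 (a = -5 + (559/140 - 1*(-⅓)) = -5 + (559/140 + ⅓) = -5 + 1817/420 = -283/420 ≈ -0.67381)
a*f = -283/420*5 = -283/84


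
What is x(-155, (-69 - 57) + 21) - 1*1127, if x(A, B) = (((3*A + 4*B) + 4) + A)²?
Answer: 1072169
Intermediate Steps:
x(A, B) = (4 + 4*A + 4*B)² (x(A, B) = ((4 + 3*A + 4*B) + A)² = (4 + 4*A + 4*B)²)
x(-155, (-69 - 57) + 21) - 1*1127 = 16*(1 - 155 + ((-69 - 57) + 21))² - 1*1127 = 16*(1 - 155 + (-126 + 21))² - 1127 = 16*(1 - 155 - 105)² - 1127 = 16*(-259)² - 1127 = 16*67081 - 1127 = 1073296 - 1127 = 1072169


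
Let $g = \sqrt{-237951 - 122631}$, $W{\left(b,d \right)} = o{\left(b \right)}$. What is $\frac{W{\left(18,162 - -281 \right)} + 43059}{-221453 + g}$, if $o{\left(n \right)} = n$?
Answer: $- \frac{9539530881}{49041791791} - \frac{43077 i \sqrt{360582}}{49041791791} \approx -0.19452 - 0.00052745 i$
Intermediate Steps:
$W{\left(b,d \right)} = b$
$g = i \sqrt{360582}$ ($g = \sqrt{-360582} = i \sqrt{360582} \approx 600.48 i$)
$\frac{W{\left(18,162 - -281 \right)} + 43059}{-221453 + g} = \frac{18 + 43059}{-221453 + i \sqrt{360582}} = \frac{43077}{-221453 + i \sqrt{360582}}$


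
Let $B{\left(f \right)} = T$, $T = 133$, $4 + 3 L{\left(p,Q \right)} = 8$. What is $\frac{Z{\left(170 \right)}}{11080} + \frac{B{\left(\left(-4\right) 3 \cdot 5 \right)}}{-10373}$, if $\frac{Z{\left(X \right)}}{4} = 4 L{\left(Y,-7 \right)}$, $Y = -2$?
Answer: $- \frac{469631}{43099815} \approx -0.010896$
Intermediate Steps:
$L{\left(p,Q \right)} = \frac{4}{3}$ ($L{\left(p,Q \right)} = - \frac{4}{3} + \frac{1}{3} \cdot 8 = - \frac{4}{3} + \frac{8}{3} = \frac{4}{3}$)
$Z{\left(X \right)} = \frac{64}{3}$ ($Z{\left(X \right)} = 4 \cdot 4 \cdot \frac{4}{3} = 4 \cdot \frac{16}{3} = \frac{64}{3}$)
$B{\left(f \right)} = 133$
$\frac{Z{\left(170 \right)}}{11080} + \frac{B{\left(\left(-4\right) 3 \cdot 5 \right)}}{-10373} = \frac{64}{3 \cdot 11080} + \frac{133}{-10373} = \frac{64}{3} \cdot \frac{1}{11080} + 133 \left(- \frac{1}{10373}\right) = \frac{8}{4155} - \frac{133}{10373} = - \frac{469631}{43099815}$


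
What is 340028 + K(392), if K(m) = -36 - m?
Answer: 339600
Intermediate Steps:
340028 + K(392) = 340028 + (-36 - 1*392) = 340028 + (-36 - 392) = 340028 - 428 = 339600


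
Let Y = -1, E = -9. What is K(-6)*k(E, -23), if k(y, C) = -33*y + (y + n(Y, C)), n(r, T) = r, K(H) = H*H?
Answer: 10332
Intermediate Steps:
K(H) = H**2
k(y, C) = -1 - 32*y (k(y, C) = -33*y + (y - 1) = -33*y + (-1 + y) = -1 - 32*y)
K(-6)*k(E, -23) = (-6)**2*(-1 - 32*(-9)) = 36*(-1 + 288) = 36*287 = 10332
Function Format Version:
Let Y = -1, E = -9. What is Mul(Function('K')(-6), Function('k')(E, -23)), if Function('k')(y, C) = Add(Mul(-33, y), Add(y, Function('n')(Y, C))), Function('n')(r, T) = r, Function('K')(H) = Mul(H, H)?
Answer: 10332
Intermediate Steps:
Function('K')(H) = Pow(H, 2)
Function('k')(y, C) = Add(-1, Mul(-32, y)) (Function('k')(y, C) = Add(Mul(-33, y), Add(y, -1)) = Add(Mul(-33, y), Add(-1, y)) = Add(-1, Mul(-32, y)))
Mul(Function('K')(-6), Function('k')(E, -23)) = Mul(Pow(-6, 2), Add(-1, Mul(-32, -9))) = Mul(36, Add(-1, 288)) = Mul(36, 287) = 10332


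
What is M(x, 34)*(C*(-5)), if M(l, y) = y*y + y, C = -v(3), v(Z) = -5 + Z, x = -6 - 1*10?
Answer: -11900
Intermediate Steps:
x = -16 (x = -6 - 10 = -16)
C = 2 (C = -(-5 + 3) = -1*(-2) = 2)
M(l, y) = y + y² (M(l, y) = y² + y = y + y²)
M(x, 34)*(C*(-5)) = (34*(1 + 34))*(2*(-5)) = (34*35)*(-10) = 1190*(-10) = -11900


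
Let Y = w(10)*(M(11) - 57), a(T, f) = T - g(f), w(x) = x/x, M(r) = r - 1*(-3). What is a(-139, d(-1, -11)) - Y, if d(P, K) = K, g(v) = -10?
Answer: -86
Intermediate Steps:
M(r) = 3 + r (M(r) = r + 3 = 3 + r)
w(x) = 1
a(T, f) = 10 + T (a(T, f) = T - 1*(-10) = T + 10 = 10 + T)
Y = -43 (Y = 1*((3 + 11) - 57) = 1*(14 - 57) = 1*(-43) = -43)
a(-139, d(-1, -11)) - Y = (10 - 139) - 1*(-43) = -129 + 43 = -86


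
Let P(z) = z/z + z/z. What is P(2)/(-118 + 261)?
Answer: 2/143 ≈ 0.013986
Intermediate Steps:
P(z) = 2 (P(z) = 1 + 1 = 2)
P(2)/(-118 + 261) = 2/(-118 + 261) = 2/143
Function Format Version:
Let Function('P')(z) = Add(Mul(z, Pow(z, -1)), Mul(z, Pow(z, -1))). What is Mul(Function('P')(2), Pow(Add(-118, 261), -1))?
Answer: Rational(2, 143) ≈ 0.013986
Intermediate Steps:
Function('P')(z) = 2 (Function('P')(z) = Add(1, 1) = 2)
Mul(Function('P')(2), Pow(Add(-118, 261), -1)) = Mul(2, Pow(Add(-118, 261), -1)) = Mul(2, Pow(143, -1)) = Mul(2, Rational(1, 143)) = Rational(2, 143)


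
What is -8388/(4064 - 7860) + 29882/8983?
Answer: 3630413/655759 ≈ 5.5362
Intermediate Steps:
-8388/(4064 - 7860) + 29882/8983 = -8388/(-3796) + 29882*(1/8983) = -8388*(-1/3796) + 29882/8983 = 2097/949 + 29882/8983 = 3630413/655759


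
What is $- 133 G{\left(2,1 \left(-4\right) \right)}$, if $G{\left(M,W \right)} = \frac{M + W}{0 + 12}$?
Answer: $\frac{133}{6} \approx 22.167$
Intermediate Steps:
$G{\left(M,W \right)} = \frac{M}{12} + \frac{W}{12}$ ($G{\left(M,W \right)} = \frac{M + W}{12} = \left(M + W\right) \frac{1}{12} = \frac{M}{12} + \frac{W}{12}$)
$- 133 G{\left(2,1 \left(-4\right) \right)} = - 133 \left(\frac{1}{12} \cdot 2 + \frac{1 \left(-4\right)}{12}\right) = - 133 \left(\frac{1}{6} + \frac{1}{12} \left(-4\right)\right) = - 133 \left(\frac{1}{6} - \frac{1}{3}\right) = \left(-133\right) \left(- \frac{1}{6}\right) = \frac{133}{6}$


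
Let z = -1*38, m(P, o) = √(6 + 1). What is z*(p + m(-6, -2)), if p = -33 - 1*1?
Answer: 1292 - 38*√7 ≈ 1191.5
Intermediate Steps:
m(P, o) = √7
p = -34 (p = -33 - 1 = -34)
z = -38
z*(p + m(-6, -2)) = -38*(-34 + √7) = 1292 - 38*√7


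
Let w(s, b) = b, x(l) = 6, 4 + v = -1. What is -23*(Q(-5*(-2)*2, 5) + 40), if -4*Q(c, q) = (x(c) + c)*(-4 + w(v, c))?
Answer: 1472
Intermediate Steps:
v = -5 (v = -4 - 1 = -5)
Q(c, q) = -(-4 + c)*(6 + c)/4 (Q(c, q) = -(6 + c)*(-4 + c)/4 = -(-4 + c)*(6 + c)/4)
-23*(Q(-5*(-2)*2, 5) + 40) = -23*((6 - (-5*(-2))*2/2 - (-5*(-2)*2)²/4) + 40) = -23*((6 - 5*2 - (10*2)²/4) + 40) = -23*((6 - ½*20 - ¼*20²) + 40) = -23*((6 - 10 - ¼*400) + 40) = -23*((6 - 10 - 100) + 40) = -23*(-104 + 40) = -23*(-64) = 1472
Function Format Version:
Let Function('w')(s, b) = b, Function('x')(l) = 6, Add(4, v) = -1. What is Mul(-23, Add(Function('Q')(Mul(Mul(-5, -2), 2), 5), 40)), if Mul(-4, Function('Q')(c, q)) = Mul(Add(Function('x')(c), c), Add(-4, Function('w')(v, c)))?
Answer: 1472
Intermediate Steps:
v = -5 (v = Add(-4, -1) = -5)
Function('Q')(c, q) = Mul(Rational(-1, 4), Add(-4, c), Add(6, c)) (Function('Q')(c, q) = Mul(Rational(-1, 4), Mul(Add(6, c), Add(-4, c))) = Mul(Rational(-1, 4), Mul(Add(-4, c), Add(6, c))) = Mul(Rational(-1, 4), Add(-4, c), Add(6, c)))
Mul(-23, Add(Function('Q')(Mul(Mul(-5, -2), 2), 5), 40)) = Mul(-23, Add(Add(6, Mul(Rational(-1, 2), Mul(Mul(-5, -2), 2)), Mul(Rational(-1, 4), Pow(Mul(Mul(-5, -2), 2), 2))), 40)) = Mul(-23, Add(Add(6, Mul(Rational(-1, 2), Mul(10, 2)), Mul(Rational(-1, 4), Pow(Mul(10, 2), 2))), 40)) = Mul(-23, Add(Add(6, Mul(Rational(-1, 2), 20), Mul(Rational(-1, 4), Pow(20, 2))), 40)) = Mul(-23, Add(Add(6, -10, Mul(Rational(-1, 4), 400)), 40)) = Mul(-23, Add(Add(6, -10, -100), 40)) = Mul(-23, Add(-104, 40)) = Mul(-23, -64) = 1472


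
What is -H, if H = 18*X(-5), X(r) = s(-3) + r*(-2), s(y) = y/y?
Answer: -198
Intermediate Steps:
s(y) = 1
X(r) = 1 - 2*r (X(r) = 1 + r*(-2) = 1 - 2*r)
H = 198 (H = 18*(1 - 2*(-5)) = 18*(1 + 10) = 18*11 = 198)
-H = -1*198 = -198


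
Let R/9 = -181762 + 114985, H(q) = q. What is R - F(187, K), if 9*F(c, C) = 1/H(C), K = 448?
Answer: -2423203777/4032 ≈ -6.0099e+5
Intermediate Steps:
F(c, C) = 1/(9*C)
R = -600993 (R = 9*(-181762 + 114985) = 9*(-66777) = -600993)
R - F(187, K) = -600993 - 1/(9*448) = -600993 - 1*1/4032 = -600993 - 1/4032 = -2423203777/4032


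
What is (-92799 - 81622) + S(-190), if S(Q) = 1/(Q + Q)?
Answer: -66279981/380 ≈ -1.7442e+5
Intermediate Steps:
S(Q) = 1/(2*Q)
(-92799 - 81622) + S(-190) = (-92799 - 81622) + (1/2)/(-190) = -174421 + (1/2)*(-1/190) = -174421 - 1/380 = -66279981/380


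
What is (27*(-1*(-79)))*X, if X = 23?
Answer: 49059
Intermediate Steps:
(27*(-1*(-79)))*X = (27*(-1*(-79)))*23 = (27*79)*23 = 2133*23 = 49059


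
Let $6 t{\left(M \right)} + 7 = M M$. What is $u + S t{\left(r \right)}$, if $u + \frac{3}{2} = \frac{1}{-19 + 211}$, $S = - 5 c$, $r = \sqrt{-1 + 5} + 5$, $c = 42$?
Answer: $- \frac{282527}{192} \approx -1471.5$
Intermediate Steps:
$r = 7$ ($r = \sqrt{4} + 5 = 2 + 5 = 7$)
$t{\left(M \right)} = - \frac{7}{6} + \frac{M^{2}}{6}$ ($t{\left(M \right)} = - \frac{7}{6} + \frac{M M}{6} = - \frac{7}{6} + \frac{M^{2}}{6}$)
$S = -210$ ($S = \left(-5\right) 42 = -210$)
$u = - \frac{287}{192}$ ($u = - \frac{3}{2} + \frac{1}{-19 + 211} = - \frac{3}{2} + \frac{1}{192} = - \frac{287}{192} \approx -1.4948$)
$u + S t{\left(r \right)} = - \frac{287}{192} - 210 \left(- \frac{7}{6} + \frac{7^{2}}{6}\right) = - \frac{287}{192} - 210 \left(- \frac{7}{6} + \frac{1}{6} \cdot 49\right) = - \frac{287}{192} - 210 \left(- \frac{7}{6} + \frac{49}{6}\right) = - \frac{287}{192} - 1470 = - \frac{282527}{192}$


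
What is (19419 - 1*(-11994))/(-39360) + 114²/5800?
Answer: 2744393/1902400 ≈ 1.4426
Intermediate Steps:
(19419 - 1*(-11994))/(-39360) + 114²/5800 = (19419 + 11994)*(-1/39360) + 12996*(1/5800) = 31413*(-1/39360) + 3249/1450 = -10471/13120 + 3249/1450 = 2744393/1902400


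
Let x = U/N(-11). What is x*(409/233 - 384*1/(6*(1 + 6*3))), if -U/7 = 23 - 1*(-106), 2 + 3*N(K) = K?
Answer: -19344969/57551 ≈ -336.14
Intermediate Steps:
N(K) = -⅔ + K/3
U = -903 (U = -7*(23 - 1*(-106)) = -7*(23 + 106) = -7*129 = -903)
x = 2709/13 (x = -903/(-⅔ + (⅓)*(-11)) = -903/(-⅔ - 11/3) = -903/(-13/3) = -903*(-3/13) = 2709/13 ≈ 208.38)
x*(409/233 - 384*1/(6*(1 + 6*3))) = 2709*(409/233 - 384*1/(6*(1 + 6*3)))/13 = 2709*(409*(1/233) - 384*1/(6*(1 + 18)))/13 = 2709*(409/233 - 384/(19*6))/13 = 2709*(409/233 - 384/114)/13 = 2709*(409/233 - 384*1/114)/13 = 2709*(409/233 - 64/19)/13 = (2709/13)*(-7141/4427) = -19344969/57551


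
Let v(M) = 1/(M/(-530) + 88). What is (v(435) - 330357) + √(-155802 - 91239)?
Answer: -3052828931/9241 + 3*I*√27449 ≈ -3.3036e+5 + 497.03*I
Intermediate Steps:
v(M) = 1/(88 - M/530) (v(M) = 1/(M*(-1/530) + 88) = 1/(-M/530 + 88) = 1/(88 - M/530))
(v(435) - 330357) + √(-155802 - 91239) = (-530/(-46640 + 435) - 330357) + √(-155802 - 91239) = (-530/(-46205) - 330357) + √(-247041) = (-530*(-1/46205) - 330357) + 3*I*√27449 = (106/9241 - 330357) + 3*I*√27449 = -3052828931/9241 + 3*I*√27449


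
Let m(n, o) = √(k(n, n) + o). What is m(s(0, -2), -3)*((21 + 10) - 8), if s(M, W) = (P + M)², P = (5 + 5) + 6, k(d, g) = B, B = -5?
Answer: 46*I*√2 ≈ 65.054*I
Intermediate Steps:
k(d, g) = -5
P = 16 (P = 10 + 6 = 16)
s(M, W) = (16 + M)²
m(n, o) = √(-5 + o)
m(s(0, -2), -3)*((21 + 10) - 8) = √(-5 - 3)*((21 + 10) - 8) = √(-8)*(31 - 8) = (2*I*√2)*23 = 46*I*√2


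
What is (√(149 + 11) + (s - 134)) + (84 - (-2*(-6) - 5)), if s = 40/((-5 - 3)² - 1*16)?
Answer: -337/6 + 4*√10 ≈ -43.518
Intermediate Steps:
s = ⅚ (s = 40/((-8)² - 16) = 40/(64 - 16) = 40/48 = 40*(1/48) = ⅚ ≈ 0.83333)
(√(149 + 11) + (s - 134)) + (84 - (-2*(-6) - 5)) = (√(149 + 11) + (⅚ - 134)) + (84 - (-2*(-6) - 5)) = (√160 - 799/6) + (84 - (12 - 5)) = (4*√10 - 799/6) + (84 - 1*7) = (-799/6 + 4*√10) + (84 - 7) = (-799/6 + 4*√10) + 77 = -337/6 + 4*√10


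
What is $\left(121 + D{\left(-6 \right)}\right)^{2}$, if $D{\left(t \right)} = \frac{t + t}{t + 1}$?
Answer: $\frac{380689}{25} \approx 15228.0$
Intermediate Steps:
$D{\left(t \right)} = \frac{2 t}{1 + t}$
$\left(121 + D{\left(-6 \right)}\right)^{2} = \left(121 + 2 \left(-6\right) \frac{1}{1 - 6}\right)^{2} = \left(121 + 2 \left(-6\right) \frac{1}{-5}\right)^{2} = \left(121 + 2 \left(-6\right) \left(- \frac{1}{5}\right)\right)^{2} = \left(121 + \frac{12}{5}\right)^{2} = \left(\frac{617}{5}\right)^{2} = \frac{380689}{25}$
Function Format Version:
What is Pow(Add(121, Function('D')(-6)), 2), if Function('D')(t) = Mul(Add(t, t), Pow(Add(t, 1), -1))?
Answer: Rational(380689, 25) ≈ 15228.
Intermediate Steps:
Function('D')(t) = Mul(2, t, Pow(Add(1, t), -1)) (Function('D')(t) = Mul(Mul(2, t), Pow(Add(1, t), -1)) = Mul(2, t, Pow(Add(1, t), -1)))
Pow(Add(121, Function('D')(-6)), 2) = Pow(Add(121, Mul(2, -6, Pow(Add(1, -6), -1))), 2) = Pow(Add(121, Mul(2, -6, Pow(-5, -1))), 2) = Pow(Add(121, Mul(2, -6, Rational(-1, 5))), 2) = Pow(Add(121, Rational(12, 5)), 2) = Pow(Rational(617, 5), 2) = Rational(380689, 25)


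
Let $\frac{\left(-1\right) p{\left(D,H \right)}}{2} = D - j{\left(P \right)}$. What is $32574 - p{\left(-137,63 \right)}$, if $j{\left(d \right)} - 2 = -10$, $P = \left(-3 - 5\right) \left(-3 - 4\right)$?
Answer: $32316$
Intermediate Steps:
$P = 56$ ($P = \left(-8\right) \left(-7\right) = 56$)
$j{\left(d \right)} = -8$ ($j{\left(d \right)} = 2 - 10 = -8$)
$p{\left(D,H \right)} = -16 - 2 D$ ($p{\left(D,H \right)} = - 2 \left(D - -8\right) = - 2 \left(D + 8\right) = - 2 \left(8 + D\right) = -16 - 2 D$)
$32574 - p{\left(-137,63 \right)} = 32574 - \left(-16 - -274\right) = 32574 - \left(-16 + 274\right) = 32574 - 258 = 32316$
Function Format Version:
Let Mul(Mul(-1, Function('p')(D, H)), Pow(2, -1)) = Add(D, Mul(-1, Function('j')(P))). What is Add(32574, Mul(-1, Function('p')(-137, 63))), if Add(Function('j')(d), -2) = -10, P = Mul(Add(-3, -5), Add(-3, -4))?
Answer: 32316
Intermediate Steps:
P = 56 (P = Mul(-8, -7) = 56)
Function('j')(d) = -8 (Function('j')(d) = Add(2, -10) = -8)
Function('p')(D, H) = Add(-16, Mul(-2, D)) (Function('p')(D, H) = Mul(-2, Add(D, Mul(-1, -8))) = Mul(-2, Add(D, 8)) = Mul(-2, Add(8, D)) = Add(-16, Mul(-2, D)))
Add(32574, Mul(-1, Function('p')(-137, 63))) = Add(32574, Mul(-1, Add(-16, Mul(-2, -137)))) = Add(32574, Mul(-1, Add(-16, 274))) = Add(32574, Mul(-1, 258)) = Add(32574, -258) = 32316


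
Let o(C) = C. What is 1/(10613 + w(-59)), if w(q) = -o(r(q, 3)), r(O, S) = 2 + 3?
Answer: 1/10608 ≈ 9.4268e-5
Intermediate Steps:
r(O, S) = 5
w(q) = -5 (w(q) = -1*5 = -5)
1/(10613 + w(-59)) = 1/(10613 - 5) = 1/10608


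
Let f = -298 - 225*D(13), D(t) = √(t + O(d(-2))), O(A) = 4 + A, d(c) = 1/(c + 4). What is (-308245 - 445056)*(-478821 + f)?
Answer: 360920821819 + 169492725*√70/2 ≈ 3.6163e+11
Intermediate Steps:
d(c) = 1/(4 + c)
D(t) = √(9/2 + t) (D(t) = √(t + (4 + 1/(4 - 2))) = √(t + (4 + 1/2)) = √(t + (4 + ½)) = √(t + 9/2) = √(9/2 + t))
f = -298 - 225*√70/2 (f = -298 - 225*√(18 + 4*13)/2 = -298 - 225*√(18 + 52)/2 = -298 - 225*√70/2 ≈ -1239.2)
(-308245 - 445056)*(-478821 + f) = (-308245 - 445056)*(-478821 + (-298 - 225*√70/2)) = -753301*(-479119 - 225*√70/2) = 360920821819 + 169492725*√70/2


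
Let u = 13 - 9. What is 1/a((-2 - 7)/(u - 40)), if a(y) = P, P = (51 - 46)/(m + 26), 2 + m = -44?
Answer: -4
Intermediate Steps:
m = -46 (m = -2 - 44 = -46)
u = 4
P = -¼ (P = (51 - 46)/(-46 + 26) = 5/(-20) = 5*(-1/20) = -¼ ≈ -0.25000)
a(y) = -¼
1/a((-2 - 7)/(u - 40)) = 1/(-¼) = -4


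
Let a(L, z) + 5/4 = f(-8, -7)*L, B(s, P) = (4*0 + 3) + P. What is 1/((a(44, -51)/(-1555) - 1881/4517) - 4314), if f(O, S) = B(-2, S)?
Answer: -28095740/121213519627 ≈ -0.00023179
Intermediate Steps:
B(s, P) = 3 + P (B(s, P) = (0 + 3) + P = 3 + P)
f(O, S) = 3 + S
a(L, z) = -5/4 - 4*L (a(L, z) = -5/4 + (3 - 7)*L = -5/4 - 4*L)
1/((a(44, -51)/(-1555) - 1881/4517) - 4314) = 1/(((-5/4 - 4*44)/(-1555) - 1881/4517) - 4314) = 1/(((-5/4 - 176)*(-1/1555) - 1881*1/4517) - 4314) = 1/((-709/4*(-1/1555) - 1881/4517) - 4314) = 1/((709/6220 - 1881/4517) - 4314) = 1/(-8497267/28095740 - 4314) = 1/(-121213519627/28095740) = -28095740/121213519627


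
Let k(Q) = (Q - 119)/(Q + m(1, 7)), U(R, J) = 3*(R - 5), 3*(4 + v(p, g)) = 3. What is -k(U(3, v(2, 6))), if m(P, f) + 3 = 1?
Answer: -125/8 ≈ -15.625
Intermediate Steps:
v(p, g) = -3 (v(p, g) = -4 + (⅓)*3 = -4 + 1 = -3)
m(P, f) = -2 (m(P, f) = -3 + 1 = -2)
U(R, J) = -15 + 3*R (U(R, J) = 3*(-5 + R) = -15 + 3*R)
k(Q) = (-119 + Q)/(-2 + Q) (k(Q) = (Q - 119)/(Q - 2) = (-119 + Q)/(-2 + Q))
-k(U(3, v(2, 6))) = -(-119 + (-15 + 3*3))/(-2 + (-15 + 3*3)) = -(-119 + (-15 + 9))/(-2 + (-15 + 9)) = -(-119 - 6)/(-2 - 6) = -(-125)/(-8) = -(-1)*(-125)/8 = -1*125/8 = -125/8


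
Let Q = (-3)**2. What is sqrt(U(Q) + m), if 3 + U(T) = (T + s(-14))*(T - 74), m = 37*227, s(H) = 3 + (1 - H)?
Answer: sqrt(6641) ≈ 81.492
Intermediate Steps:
s(H) = 4 - H
Q = 9
m = 8399
U(T) = -3 + (-74 + T)*(18 + T) (U(T) = -3 + (T + (4 - 1*(-14)))*(T - 74) = -3 + (T + (4 + 14))*(-74 + T) = -3 + (T + 18)*(-74 + T) = -3 + (18 + T)*(-74 + T) = -3 + (-74 + T)*(18 + T))
sqrt(U(Q) + m) = sqrt((-1335 + 9**2 - 56*9) + 8399) = sqrt((-1335 + 81 - 504) + 8399) = sqrt(-1758 + 8399) = sqrt(6641)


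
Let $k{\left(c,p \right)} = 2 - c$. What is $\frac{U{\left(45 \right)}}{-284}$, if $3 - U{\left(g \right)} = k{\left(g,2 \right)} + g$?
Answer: $- \frac{1}{284} \approx -0.0035211$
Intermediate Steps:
$U{\left(g \right)} = 1$ ($U{\left(g \right)} = 3 - \left(\left(2 - g\right) + g\right) = 3 - 2 = 1$)
$\frac{U{\left(45 \right)}}{-284} = 1 \frac{1}{-284} = 1 \left(- \frac{1}{284}\right) = - \frac{1}{284}$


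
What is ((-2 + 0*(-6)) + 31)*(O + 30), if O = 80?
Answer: 3190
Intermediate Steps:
((-2 + 0*(-6)) + 31)*(O + 30) = ((-2 + 0*(-6)) + 31)*(80 + 30) = ((-2 + 0) + 31)*110 = (-2 + 31)*110 = 29*110 = 3190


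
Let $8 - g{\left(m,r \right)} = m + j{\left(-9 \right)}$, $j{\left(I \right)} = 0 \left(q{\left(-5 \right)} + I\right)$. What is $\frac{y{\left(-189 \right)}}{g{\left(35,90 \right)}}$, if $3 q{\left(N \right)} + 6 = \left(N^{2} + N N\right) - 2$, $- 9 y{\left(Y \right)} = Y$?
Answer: $- \frac{7}{9} \approx -0.77778$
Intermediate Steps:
$y{\left(Y \right)} = - \frac{Y}{9}$
$q{\left(N \right)} = - \frac{8}{3} + \frac{2 N^{2}}{3}$ ($q{\left(N \right)} = -2 + \frac{\left(N^{2} + N N\right) - 2}{3} = -2 + \frac{\left(N^{2} + N^{2}\right) - 2}{3} = -2 + \frac{2 N^{2} - 2}{3} = -2 + \frac{-2 + 2 N^{2}}{3} = -2 + \left(- \frac{2}{3} + \frac{2 N^{2}}{3}\right) = - \frac{8}{3} + \frac{2 N^{2}}{3}$)
$j{\left(I \right)} = 0$ ($j{\left(I \right)} = 0 \left(\left(- \frac{8}{3} + \frac{2 \left(-5\right)^{2}}{3}\right) + I\right) = 0 \left(\left(- \frac{8}{3} + \frac{2}{3} \cdot 25\right) + I\right) = 0 \left(\left(- \frac{8}{3} + \frac{50}{3}\right) + I\right) = 0 \left(14 + I\right) = 0$)
$g{\left(m,r \right)} = 8 - m$ ($g{\left(m,r \right)} = 8 - \left(m + 0\right) = 8 - m$)
$\frac{y{\left(-189 \right)}}{g{\left(35,90 \right)}} = \frac{\left(- \frac{1}{9}\right) \left(-189\right)}{8 - 35} = \frac{21}{8 - 35} = \frac{21}{-27} = 21 \left(- \frac{1}{27}\right) = - \frac{7}{9}$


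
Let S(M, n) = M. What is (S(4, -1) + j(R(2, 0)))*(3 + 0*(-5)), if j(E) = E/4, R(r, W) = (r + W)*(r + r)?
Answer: 18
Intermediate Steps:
R(r, W) = 2*r*(W + r) (R(r, W) = (W + r)*(2*r) = 2*r*(W + r))
j(E) = E/4 (j(E) = E*(¼) = E/4)
(S(4, -1) + j(R(2, 0)))*(3 + 0*(-5)) = (4 + (2*2*(0 + 2))/4)*(3 + 0*(-5)) = (4 + (2*2*2)/4)*(3 + 0) = (4 + (¼)*8)*3 = (4 + 2)*3 = 6*3 = 18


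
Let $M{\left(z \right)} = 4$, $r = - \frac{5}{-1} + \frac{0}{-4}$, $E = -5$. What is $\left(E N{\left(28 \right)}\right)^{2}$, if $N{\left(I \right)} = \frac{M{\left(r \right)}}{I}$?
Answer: $\frac{25}{49} \approx 0.5102$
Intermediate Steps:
$r = 5$ ($r = \left(-5\right) \left(-1\right) + 0 \left(- \frac{1}{4}\right) = 5 + 0 = 5$)
$N{\left(I \right)} = \frac{4}{I}$
$\left(E N{\left(28 \right)}\right)^{2} = \left(- 5 \cdot \frac{4}{28}\right)^{2} = \left(- 5 \cdot 4 \cdot \frac{1}{28}\right)^{2} = \left(\left(-5\right) \frac{1}{7}\right)^{2} = \left(- \frac{5}{7}\right)^{2} = \frac{25}{49}$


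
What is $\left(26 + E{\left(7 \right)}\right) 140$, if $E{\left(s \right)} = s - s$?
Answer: $3640$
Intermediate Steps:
$E{\left(s \right)} = 0$
$\left(26 + E{\left(7 \right)}\right) 140 = \left(26 + 0\right) 140 = 26 \cdot 140 = 3640$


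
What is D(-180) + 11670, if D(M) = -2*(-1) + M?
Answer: 11492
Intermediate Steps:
D(M) = 2 + M
D(-180) + 11670 = (2 - 180) + 11670 = -178 + 11670 = 11492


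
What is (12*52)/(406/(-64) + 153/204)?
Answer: -19968/179 ≈ -111.55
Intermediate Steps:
(12*52)/(406/(-64) + 153/204) = 624/(406*(-1/64) + 153*(1/204)) = 624/(-203/32 + ¾) = 624/(-179/32) = 624*(-32/179) = -19968/179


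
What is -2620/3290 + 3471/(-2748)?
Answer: -620645/301364 ≈ -2.0595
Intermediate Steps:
-2620/3290 + 3471/(-2748) = -2620*1/3290 + 3471*(-1/2748) = -262/329 - 1157/916 = -620645/301364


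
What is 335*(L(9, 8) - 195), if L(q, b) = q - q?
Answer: -65325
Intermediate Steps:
L(q, b) = 0
335*(L(9, 8) - 195) = 335*(0 - 195) = 335*(-195) = -65325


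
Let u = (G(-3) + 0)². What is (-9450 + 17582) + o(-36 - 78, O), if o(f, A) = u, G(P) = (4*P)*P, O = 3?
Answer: 9428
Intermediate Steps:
G(P) = 4*P²
u = 1296 (u = (4*(-3)² + 0)² = (4*9 + 0)² = (36 + 0)² = 36² = 1296)
o(f, A) = 1296
(-9450 + 17582) + o(-36 - 78, O) = (-9450 + 17582) + 1296 = 8132 + 1296 = 9428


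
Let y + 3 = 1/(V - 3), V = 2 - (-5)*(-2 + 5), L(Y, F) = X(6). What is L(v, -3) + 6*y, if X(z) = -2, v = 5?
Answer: -137/7 ≈ -19.571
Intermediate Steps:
L(Y, F) = -2
V = 17 (V = 2 - (-5)*3 = 2 - 1*(-15) = 2 + 15 = 17)
y = -41/14 (y = -3 + 1/(17 - 3) = -3 + 1/14 = -41/14 ≈ -2.9286)
L(v, -3) + 6*y = -2 + 6*(-41/14) = -2 - 123/7 = -137/7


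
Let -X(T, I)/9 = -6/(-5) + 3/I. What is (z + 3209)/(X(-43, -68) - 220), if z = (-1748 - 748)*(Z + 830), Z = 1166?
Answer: 1692794380/78337 ≈ 21609.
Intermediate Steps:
X(T, I) = -54/5 - 27/I (X(T, I) = -9*(-6/(-5) + 3/I) = -9*(-6*(-⅕) + 3/I) = -9*(6/5 + 3/I) = -54/5 - 27/I)
z = -4982016 (z = (-1748 - 748)*(1166 + 830) = -2496*1996 = -4982016)
(z + 3209)/(X(-43, -68) - 220) = (-4982016 + 3209)/((-54/5 - 27/(-68)) - 220) = -4978807/((-54/5 - 27*(-1/68)) - 220) = -4978807/((-54/5 + 27/68) - 220) = -4978807/(-3537/340 - 220) = -4978807/(-78337/340) = -4978807*(-340/78337) = 1692794380/78337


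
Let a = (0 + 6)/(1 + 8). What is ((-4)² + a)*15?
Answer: 250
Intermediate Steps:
a = ⅔ (a = 6/9 = 6*(⅑) = ⅔ ≈ 0.66667)
((-4)² + a)*15 = ((-4)² + ⅔)*15 = (16 + ⅔)*15 = (50/3)*15 = 250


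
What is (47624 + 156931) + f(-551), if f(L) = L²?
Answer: 508156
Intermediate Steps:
(47624 + 156931) + f(-551) = (47624 + 156931) + (-551)² = 204555 + 303601 = 508156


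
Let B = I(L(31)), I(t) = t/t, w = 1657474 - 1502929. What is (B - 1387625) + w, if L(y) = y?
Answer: -1233079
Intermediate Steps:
w = 154545
I(t) = 1
B = 1
(B - 1387625) + w = (1 - 1387625) + 154545 = -1387624 + 154545 = -1233079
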